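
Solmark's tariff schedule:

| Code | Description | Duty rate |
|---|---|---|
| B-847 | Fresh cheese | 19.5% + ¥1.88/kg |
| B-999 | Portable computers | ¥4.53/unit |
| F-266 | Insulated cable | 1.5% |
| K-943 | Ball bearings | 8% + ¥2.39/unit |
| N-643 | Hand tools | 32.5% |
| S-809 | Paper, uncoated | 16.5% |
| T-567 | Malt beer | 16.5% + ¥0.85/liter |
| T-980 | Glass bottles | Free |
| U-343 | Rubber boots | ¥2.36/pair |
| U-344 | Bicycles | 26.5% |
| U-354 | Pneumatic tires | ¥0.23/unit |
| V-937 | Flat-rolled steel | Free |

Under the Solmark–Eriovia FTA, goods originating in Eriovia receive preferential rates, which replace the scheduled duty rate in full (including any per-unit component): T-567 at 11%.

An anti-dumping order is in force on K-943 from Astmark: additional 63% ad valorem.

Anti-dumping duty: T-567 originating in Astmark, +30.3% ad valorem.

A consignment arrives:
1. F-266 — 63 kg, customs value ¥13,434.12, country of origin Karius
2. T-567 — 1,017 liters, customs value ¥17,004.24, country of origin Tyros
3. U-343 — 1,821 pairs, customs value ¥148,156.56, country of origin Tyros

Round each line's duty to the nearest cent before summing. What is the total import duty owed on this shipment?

Line 1 (F-266, Karius, 63 kg, ¥13,434.12):
Base rate for F-266 is 1.5%.
Duty = ¥13,434.12 × 1.5% = ¥201.51.
Line 2 (T-567, Tyros, 1,017 liters, ¥17,004.24):
Base rate for T-567 is 16.5% + ¥0.85/liter.
T-567 has an FTA preferential rate, but origin Tyros is not Eriovia; base rate stands.
The additional-duty order on T-567 targets Astmark, not Tyros; it does not apply.
Duty = ¥17,004.24 × 16.5% + 1,017 × ¥0.85 = ¥3,670.15.
Line 3 (U-343, Tyros, 1,821 pairs, ¥148,156.56):
Base rate for U-343 is ¥2.36/pair.
Duty = 1,821 × ¥2.36 = ¥4,297.56.
Total = ¥201.51 + ¥3,670.15 + ¥4,297.56 = ¥8,169.22.

¥8,169.22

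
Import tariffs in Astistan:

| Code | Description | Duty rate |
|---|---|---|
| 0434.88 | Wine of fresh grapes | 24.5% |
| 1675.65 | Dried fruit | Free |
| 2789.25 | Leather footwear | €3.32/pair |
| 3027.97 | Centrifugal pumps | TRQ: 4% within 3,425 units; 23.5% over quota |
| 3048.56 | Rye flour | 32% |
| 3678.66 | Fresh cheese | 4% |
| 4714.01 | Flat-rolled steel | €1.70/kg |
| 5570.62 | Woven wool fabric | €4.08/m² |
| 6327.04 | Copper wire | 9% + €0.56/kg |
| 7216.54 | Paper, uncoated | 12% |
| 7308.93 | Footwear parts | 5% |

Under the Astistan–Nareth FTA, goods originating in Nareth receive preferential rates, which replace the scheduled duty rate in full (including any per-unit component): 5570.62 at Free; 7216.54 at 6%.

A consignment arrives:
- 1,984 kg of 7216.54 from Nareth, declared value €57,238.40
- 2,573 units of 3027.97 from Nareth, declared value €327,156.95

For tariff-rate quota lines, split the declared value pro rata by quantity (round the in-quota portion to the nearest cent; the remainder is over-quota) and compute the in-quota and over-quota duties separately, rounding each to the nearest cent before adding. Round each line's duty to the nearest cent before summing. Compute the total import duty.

Line 1 (7216.54, Nareth, 1,984 kg, €57,238.40):
Base rate for 7216.54 is 12%.
Origin Nareth qualifies under the Astistan–Nareth agreement and 7216.54 is covered: preferential rate 6% applies instead.
Duty = €57,238.40 × 6% = €3,434.30.
Line 2 (3027.97, Nareth, 2,573 units, €327,156.95):
Code 3027.97 is under a tariff-rate quota (threshold 3,425 units). Quantity 2,573 units is within the quota, so the in-quota rate 4% applies to the full value.
Duty = €327,156.95 × 4% = €13,086.28.
Total = €3,434.30 + €13,086.28 = €16,520.58.

€16,520.58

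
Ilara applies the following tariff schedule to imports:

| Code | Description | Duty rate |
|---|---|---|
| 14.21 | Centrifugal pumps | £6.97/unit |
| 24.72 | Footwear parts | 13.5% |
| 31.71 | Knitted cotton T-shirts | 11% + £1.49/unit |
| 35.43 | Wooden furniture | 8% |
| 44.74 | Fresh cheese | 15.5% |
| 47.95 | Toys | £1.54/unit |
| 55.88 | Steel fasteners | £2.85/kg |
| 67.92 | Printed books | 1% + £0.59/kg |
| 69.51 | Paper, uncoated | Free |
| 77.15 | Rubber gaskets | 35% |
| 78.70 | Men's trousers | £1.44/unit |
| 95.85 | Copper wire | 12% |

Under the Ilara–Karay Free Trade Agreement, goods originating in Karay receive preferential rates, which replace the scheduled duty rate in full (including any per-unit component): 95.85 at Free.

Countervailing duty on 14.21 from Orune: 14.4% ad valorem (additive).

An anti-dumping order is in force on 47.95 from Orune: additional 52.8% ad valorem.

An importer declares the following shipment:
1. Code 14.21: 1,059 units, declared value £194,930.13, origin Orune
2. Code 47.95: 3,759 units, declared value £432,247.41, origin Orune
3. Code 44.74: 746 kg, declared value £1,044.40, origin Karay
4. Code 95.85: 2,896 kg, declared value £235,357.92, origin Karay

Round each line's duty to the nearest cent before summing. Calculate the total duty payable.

Line 1 (14.21, Orune, 1,059 units, £194,930.13):
Base rate for 14.21 is £6.97/unit.
Additional duty on 14.21 from Orune: +14.4% ad valorem. Applied ad valorem rate = 14.4%.
Duty = £194,930.13 × 14.4% + 1,059 × £6.97 = £35,451.17.
Line 2 (47.95, Orune, 3,759 units, £432,247.41):
Base rate for 47.95 is £1.54/unit.
Additional duty on 47.95 from Orune: +52.8% ad valorem. Applied ad valorem rate = 52.8%.
Duty = £432,247.41 × 52.8% + 3,759 × £1.54 = £234,015.49.
Line 3 (44.74, Karay, 746 kg, £1,044.40):
Base rate for 44.74 is 15.5%.
Origin Karay is the FTA partner but 44.74 is not on the preference list; base rate stands.
Duty = £1,044.40 × 15.5% = £161.88.
Line 4 (95.85, Karay, 2,896 kg, £235,357.92):
Base rate for 95.85 is 12%.
Origin Karay qualifies under the Ilara–Karay agreement and 95.85 is covered: preferential rate Free applies instead.
Duty = £235,357.92 × 0% = £0.00.
Total = £35,451.17 + £234,015.49 + £161.88 + £0.00 = £269,628.54.

£269,628.54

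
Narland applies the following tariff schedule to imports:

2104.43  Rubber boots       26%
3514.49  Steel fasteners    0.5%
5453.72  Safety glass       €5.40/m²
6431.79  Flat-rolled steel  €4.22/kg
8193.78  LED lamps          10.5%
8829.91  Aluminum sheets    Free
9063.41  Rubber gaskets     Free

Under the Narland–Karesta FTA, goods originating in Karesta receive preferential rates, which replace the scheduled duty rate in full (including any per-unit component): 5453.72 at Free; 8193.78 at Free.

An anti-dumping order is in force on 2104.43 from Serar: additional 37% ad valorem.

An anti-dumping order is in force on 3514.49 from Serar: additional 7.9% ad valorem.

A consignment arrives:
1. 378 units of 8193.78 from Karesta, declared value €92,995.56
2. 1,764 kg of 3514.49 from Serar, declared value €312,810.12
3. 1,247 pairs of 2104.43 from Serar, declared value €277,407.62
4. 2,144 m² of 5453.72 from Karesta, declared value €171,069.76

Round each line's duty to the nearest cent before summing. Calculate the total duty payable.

Line 1 (8193.78, Karesta, 378 units, €92,995.56):
Base rate for 8193.78 is 10.5%.
Origin Karesta qualifies under the Narland–Karesta agreement and 8193.78 is covered: preferential rate Free applies instead.
Duty = €92,995.56 × 0% = €0.00.
Line 2 (3514.49, Serar, 1,764 kg, €312,810.12):
Base rate for 3514.49 is 0.5%.
Additional duty on 3514.49 from Serar: +7.9%. Applied ad valorem rate: 0.5% + 7.9% = 8.4%.
Duty = €312,810.12 × 8.4% = €26,276.05.
Line 3 (2104.43, Serar, 1,247 pairs, €277,407.62):
Base rate for 2104.43 is 26%.
Additional duty on 2104.43 from Serar: +37%. Applied ad valorem rate: 26% + 37% = 63%.
Duty = €277,407.62 × 63% = €174,766.80.
Line 4 (5453.72, Karesta, 2,144 m², €171,069.76):
Base rate for 5453.72 is €5.40/m².
Origin Karesta qualifies under the Narland–Karesta agreement and 5453.72 is covered: preferential rate Free applies instead.
Duty = €171,069.76 × 0% = €0.00.
Total = €0.00 + €26,276.05 + €174,766.80 + €0.00 = €201,042.85.

€201,042.85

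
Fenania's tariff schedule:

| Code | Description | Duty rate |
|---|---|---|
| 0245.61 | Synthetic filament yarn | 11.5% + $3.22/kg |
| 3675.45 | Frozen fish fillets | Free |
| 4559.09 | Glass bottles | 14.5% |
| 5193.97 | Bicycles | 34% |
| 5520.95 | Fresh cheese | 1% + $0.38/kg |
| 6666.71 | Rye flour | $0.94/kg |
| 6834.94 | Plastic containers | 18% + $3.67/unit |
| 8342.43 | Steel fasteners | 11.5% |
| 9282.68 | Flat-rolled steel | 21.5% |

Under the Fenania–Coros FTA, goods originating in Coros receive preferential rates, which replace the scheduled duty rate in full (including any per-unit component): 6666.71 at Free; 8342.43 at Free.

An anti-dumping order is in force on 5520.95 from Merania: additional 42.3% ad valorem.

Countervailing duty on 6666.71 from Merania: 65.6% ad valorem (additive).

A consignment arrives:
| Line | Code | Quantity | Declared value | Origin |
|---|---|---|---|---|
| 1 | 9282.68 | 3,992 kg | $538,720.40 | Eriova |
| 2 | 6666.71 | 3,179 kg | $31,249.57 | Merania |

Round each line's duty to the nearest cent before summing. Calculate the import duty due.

Line 1 (9282.68, Eriova, 3,992 kg, $538,720.40):
Base rate for 9282.68 is 21.5%.
Duty = $538,720.40 × 21.5% = $115,824.89.
Line 2 (6666.71, Merania, 3,179 kg, $31,249.57):
Base rate for 6666.71 is $0.94/kg.
6666.71 has an FTA preferential rate, but origin Merania is not Coros; base rate stands.
Additional duty on 6666.71 from Merania: +65.6% ad valorem. Applied ad valorem rate = 65.6%.
Duty = $31,249.57 × 65.6% + 3,179 × $0.94 = $23,487.98.
Total = $115,824.89 + $23,487.98 = $139,312.87.

$139,312.87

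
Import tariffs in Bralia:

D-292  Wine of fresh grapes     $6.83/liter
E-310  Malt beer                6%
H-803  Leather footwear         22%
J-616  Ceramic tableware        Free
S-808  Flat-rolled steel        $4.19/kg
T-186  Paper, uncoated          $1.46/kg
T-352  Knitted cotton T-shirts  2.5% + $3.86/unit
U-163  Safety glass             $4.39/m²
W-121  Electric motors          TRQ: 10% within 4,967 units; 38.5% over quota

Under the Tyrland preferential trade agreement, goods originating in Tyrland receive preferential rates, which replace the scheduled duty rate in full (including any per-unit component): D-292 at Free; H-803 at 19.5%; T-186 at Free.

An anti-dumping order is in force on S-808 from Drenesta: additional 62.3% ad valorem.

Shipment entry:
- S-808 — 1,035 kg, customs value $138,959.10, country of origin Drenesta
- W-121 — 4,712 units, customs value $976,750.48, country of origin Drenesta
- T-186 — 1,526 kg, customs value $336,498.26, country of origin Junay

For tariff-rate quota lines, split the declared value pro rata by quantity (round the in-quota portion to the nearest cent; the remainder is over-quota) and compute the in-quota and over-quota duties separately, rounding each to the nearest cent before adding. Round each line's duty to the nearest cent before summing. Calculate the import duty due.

Line 1 (S-808, Drenesta, 1,035 kg, $138,959.10):
Base rate for S-808 is $4.19/kg.
Additional duty on S-808 from Drenesta: +62.3% ad valorem. Applied ad valorem rate = 62.3%.
Duty = $138,959.10 × 62.3% + 1,035 × $4.19 = $90,908.17.
Line 2 (W-121, Drenesta, 4,712 units, $976,750.48):
Code W-121 is under a tariff-rate quota (threshold 4,967 units). Quantity 4,712 units is within the quota, so the in-quota rate 10% applies to the full value.
Duty = $976,750.48 × 10% = $97,675.05.
Line 3 (T-186, Junay, 1,526 kg, $336,498.26):
Base rate for T-186 is $1.46/kg.
T-186 has an FTA preferential rate, but origin Junay is not Tyrland; base rate stands.
Duty = 1,526 × $1.46 = $2,227.96.
Total = $90,908.17 + $97,675.05 + $2,227.96 = $190,811.18.

$190,811.18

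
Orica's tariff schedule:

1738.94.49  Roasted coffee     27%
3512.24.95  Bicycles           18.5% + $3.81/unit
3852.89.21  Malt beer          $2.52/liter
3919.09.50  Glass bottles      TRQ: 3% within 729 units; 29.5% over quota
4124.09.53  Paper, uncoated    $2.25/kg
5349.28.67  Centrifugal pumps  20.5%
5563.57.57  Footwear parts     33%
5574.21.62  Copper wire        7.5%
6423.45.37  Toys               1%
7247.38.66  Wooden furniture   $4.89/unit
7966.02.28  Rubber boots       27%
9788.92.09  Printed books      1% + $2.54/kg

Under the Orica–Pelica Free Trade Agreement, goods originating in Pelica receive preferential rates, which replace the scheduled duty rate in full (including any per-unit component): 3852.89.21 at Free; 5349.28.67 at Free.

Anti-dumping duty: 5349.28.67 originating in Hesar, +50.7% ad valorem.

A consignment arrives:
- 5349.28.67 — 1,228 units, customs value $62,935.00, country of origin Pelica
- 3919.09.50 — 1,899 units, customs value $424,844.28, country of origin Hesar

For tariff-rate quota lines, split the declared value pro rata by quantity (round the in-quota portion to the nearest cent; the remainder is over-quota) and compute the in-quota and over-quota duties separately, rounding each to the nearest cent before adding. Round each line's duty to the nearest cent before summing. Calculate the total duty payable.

Line 1 (5349.28.67, Pelica, 1,228 units, $62,935.00):
Base rate for 5349.28.67 is 20.5%.
Origin Pelica qualifies under the Orica–Pelica agreement and 5349.28.67 is covered: preferential rate Free applies instead.
The additional-duty order on 5349.28.67 targets Hesar, not Pelica; it does not apply.
Duty = $62,935.00 × 0% = $0.00.
Line 2 (3919.09.50, Hesar, 1,899 units, $424,844.28):
Code 3919.09.50 is under a tariff-rate quota (threshold 729 units). In-quota: 729 units at 3%; over-quota: 1,170 units at 29.5%.
Pro-rata value split: in-quota = $424,844.28 × 729/1,899 = $163,091.88; over-quota = $424,844.28 − $163,091.88 = $261,752.40.
In-quota duty = $163,091.88 × 3% = $4,892.76. Over-quota duty = $261,752.40 × 29.5% = $77,216.96.
Line duty = $4,892.76 + $77,216.96 = $82,109.72.
Total = $0.00 + $82,109.72 = $82,109.72.

$82,109.72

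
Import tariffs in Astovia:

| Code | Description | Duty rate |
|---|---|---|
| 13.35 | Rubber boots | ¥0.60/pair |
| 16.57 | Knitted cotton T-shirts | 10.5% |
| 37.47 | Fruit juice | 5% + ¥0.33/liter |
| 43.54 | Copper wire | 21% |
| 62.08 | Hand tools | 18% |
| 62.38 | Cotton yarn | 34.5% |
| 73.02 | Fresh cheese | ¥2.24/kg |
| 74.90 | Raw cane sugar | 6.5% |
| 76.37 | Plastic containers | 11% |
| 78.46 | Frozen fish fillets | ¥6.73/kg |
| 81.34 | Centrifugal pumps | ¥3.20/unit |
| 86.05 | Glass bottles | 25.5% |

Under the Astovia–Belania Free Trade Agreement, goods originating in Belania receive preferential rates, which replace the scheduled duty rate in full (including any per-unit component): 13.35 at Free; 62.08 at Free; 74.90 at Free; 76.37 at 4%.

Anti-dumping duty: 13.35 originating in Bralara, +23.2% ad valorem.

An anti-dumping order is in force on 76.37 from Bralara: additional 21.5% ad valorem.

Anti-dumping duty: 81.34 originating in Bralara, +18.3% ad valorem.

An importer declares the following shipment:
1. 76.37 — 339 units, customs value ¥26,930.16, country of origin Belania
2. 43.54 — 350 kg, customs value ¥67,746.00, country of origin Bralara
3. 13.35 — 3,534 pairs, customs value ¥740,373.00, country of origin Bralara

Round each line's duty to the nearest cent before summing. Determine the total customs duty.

Line 1 (76.37, Belania, 339 units, ¥26,930.16):
Base rate for 76.37 is 11%.
Origin Belania qualifies under the Astovia–Belania agreement and 76.37 is covered: preferential rate 4% applies instead.
The additional-duty order on 76.37 targets Bralara, not Belania; it does not apply.
Duty = ¥26,930.16 × 4% = ¥1,077.21.
Line 2 (43.54, Bralara, 350 kg, ¥67,746.00):
Base rate for 43.54 is 21%.
Duty = ¥67,746.00 × 21% = ¥14,226.66.
Line 3 (13.35, Bralara, 3,534 pairs, ¥740,373.00):
Base rate for 13.35 is ¥0.60/pair.
13.35 has an FTA preferential rate, but origin Bralara is not Belania; base rate stands.
Additional duty on 13.35 from Bralara: +23.2% ad valorem. Applied ad valorem rate = 23.2%.
Duty = ¥740,373.00 × 23.2% + 3,534 × ¥0.60 = ¥173,886.94.
Total = ¥1,077.21 + ¥14,226.66 + ¥173,886.94 = ¥189,190.81.

¥189,190.81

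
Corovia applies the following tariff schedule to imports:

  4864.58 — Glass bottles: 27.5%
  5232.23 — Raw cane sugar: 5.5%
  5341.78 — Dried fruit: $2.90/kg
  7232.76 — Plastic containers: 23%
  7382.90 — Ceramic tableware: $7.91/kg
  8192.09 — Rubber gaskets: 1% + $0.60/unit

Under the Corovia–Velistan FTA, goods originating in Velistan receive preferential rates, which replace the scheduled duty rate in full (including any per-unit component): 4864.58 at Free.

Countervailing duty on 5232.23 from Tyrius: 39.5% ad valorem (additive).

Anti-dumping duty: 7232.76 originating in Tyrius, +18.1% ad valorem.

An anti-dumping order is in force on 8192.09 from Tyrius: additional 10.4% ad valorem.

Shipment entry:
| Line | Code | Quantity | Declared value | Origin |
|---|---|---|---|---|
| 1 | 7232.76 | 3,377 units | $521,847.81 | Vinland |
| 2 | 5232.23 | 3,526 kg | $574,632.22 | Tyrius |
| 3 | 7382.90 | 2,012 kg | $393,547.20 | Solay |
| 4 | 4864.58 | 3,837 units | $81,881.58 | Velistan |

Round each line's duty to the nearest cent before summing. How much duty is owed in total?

$394,524.42

Line 1 (7232.76, Vinland, 3,377 units, $521,847.81):
Base rate for 7232.76 is 23%.
The additional-duty order on 7232.76 targets Tyrius, not Vinland; it does not apply.
Duty = $521,847.81 × 23% = $120,025.00.
Line 2 (5232.23, Tyrius, 3,526 kg, $574,632.22):
Base rate for 5232.23 is 5.5%.
Additional duty on 5232.23 from Tyrius: +39.5%. Applied ad valorem rate: 5.5% + 39.5% = 45%.
Duty = $574,632.22 × 45% = $258,584.50.
Line 3 (7382.90, Solay, 2,012 kg, $393,547.20):
Base rate for 7382.90 is $7.91/kg.
Duty = 2,012 × $7.91 = $15,914.92.
Line 4 (4864.58, Velistan, 3,837 units, $81,881.58):
Base rate for 4864.58 is 27.5%.
Origin Velistan qualifies under the Corovia–Velistan agreement and 4864.58 is covered: preferential rate Free applies instead.
Duty = $81,881.58 × 0% = $0.00.
Total = $120,025.00 + $258,584.50 + $15,914.92 + $0.00 = $394,524.42.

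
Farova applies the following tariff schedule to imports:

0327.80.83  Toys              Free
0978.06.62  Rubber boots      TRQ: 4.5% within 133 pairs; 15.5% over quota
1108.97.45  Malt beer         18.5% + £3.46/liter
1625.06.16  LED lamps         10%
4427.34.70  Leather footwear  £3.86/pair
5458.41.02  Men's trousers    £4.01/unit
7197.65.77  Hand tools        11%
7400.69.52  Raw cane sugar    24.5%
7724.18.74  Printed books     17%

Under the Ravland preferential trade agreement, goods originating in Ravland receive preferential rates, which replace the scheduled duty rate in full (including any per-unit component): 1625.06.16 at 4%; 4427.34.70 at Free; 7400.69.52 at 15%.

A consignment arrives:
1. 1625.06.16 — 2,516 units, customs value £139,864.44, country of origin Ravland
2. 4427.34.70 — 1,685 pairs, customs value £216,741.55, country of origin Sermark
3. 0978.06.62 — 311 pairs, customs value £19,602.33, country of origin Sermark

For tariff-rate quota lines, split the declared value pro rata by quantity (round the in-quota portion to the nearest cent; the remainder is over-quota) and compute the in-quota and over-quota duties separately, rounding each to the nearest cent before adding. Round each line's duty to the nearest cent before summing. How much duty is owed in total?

Line 1 (1625.06.16, Ravland, 2,516 units, £139,864.44):
Base rate for 1625.06.16 is 10%.
Origin Ravland qualifies under the Farova–Ravland agreement and 1625.06.16 is covered: preferential rate 4% applies instead.
Duty = £139,864.44 × 4% = £5,594.58.
Line 2 (4427.34.70, Sermark, 1,685 pairs, £216,741.55):
Base rate for 4427.34.70 is £3.86/pair.
4427.34.70 has an FTA preferential rate, but origin Sermark is not Ravland; base rate stands.
Duty = 1,685 × £3.86 = £6,504.10.
Line 3 (0978.06.62, Sermark, 311 pairs, £19,602.33):
Code 0978.06.62 is under a tariff-rate quota (threshold 133 pairs). In-quota: 133 pairs at 4.5%; over-quota: 178 pairs at 15.5%.
Pro-rata value split: in-quota = £19,602.33 × 133/311 = £8,382.99; over-quota = £19,602.33 − £8,382.99 = £11,219.34.
In-quota duty = £8,382.99 × 4.5% = £377.23. Over-quota duty = £11,219.34 × 15.5% = £1,739.00.
Line duty = £377.23 + £1,739.00 = £2,116.23.
Total = £5,594.58 + £6,504.10 + £2,116.23 = £14,214.91.

£14,214.91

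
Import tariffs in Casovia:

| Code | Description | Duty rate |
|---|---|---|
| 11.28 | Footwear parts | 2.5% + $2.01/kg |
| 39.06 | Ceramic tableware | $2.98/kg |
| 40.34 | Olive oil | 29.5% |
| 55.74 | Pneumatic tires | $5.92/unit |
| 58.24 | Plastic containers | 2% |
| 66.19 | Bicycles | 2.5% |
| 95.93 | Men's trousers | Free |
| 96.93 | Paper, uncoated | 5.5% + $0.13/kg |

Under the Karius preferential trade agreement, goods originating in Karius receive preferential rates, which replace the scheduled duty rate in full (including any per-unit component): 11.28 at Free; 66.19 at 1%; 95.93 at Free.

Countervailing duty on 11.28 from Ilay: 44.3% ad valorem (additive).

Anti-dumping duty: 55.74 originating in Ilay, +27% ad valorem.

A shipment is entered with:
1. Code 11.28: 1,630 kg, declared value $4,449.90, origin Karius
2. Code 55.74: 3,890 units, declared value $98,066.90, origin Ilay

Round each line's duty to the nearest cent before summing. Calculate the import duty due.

$49,506.86

Line 1 (11.28, Karius, 1,630 kg, $4,449.90):
Base rate for 11.28 is 2.5% + $2.01/kg.
Origin Karius qualifies under the Casovia–Karius agreement and 11.28 is covered: preferential rate Free applies instead.
The additional-duty order on 11.28 targets Ilay, not Karius; it does not apply.
Duty = $4,449.90 × 0% = $0.00.
Line 2 (55.74, Ilay, 3,890 units, $98,066.90):
Base rate for 55.74 is $5.92/unit.
Additional duty on 55.74 from Ilay: +27% ad valorem. Applied ad valorem rate = 27%.
Duty = $98,066.90 × 27% + 3,890 × $5.92 = $49,506.86.
Total = $0.00 + $49,506.86 = $49,506.86.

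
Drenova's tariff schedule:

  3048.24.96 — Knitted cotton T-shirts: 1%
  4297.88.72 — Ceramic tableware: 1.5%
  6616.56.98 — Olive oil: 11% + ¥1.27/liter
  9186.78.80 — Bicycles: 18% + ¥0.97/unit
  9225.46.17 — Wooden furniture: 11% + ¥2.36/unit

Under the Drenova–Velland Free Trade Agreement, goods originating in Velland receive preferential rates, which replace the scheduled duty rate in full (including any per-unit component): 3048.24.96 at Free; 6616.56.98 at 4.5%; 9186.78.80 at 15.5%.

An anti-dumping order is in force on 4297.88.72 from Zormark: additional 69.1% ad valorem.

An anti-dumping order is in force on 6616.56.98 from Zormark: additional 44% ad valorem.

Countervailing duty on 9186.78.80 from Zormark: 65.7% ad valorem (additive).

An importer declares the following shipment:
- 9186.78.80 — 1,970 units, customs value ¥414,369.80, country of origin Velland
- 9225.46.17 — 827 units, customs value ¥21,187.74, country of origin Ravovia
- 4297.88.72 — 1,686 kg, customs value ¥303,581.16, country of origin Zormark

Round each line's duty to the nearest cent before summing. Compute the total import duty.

Line 1 (9186.78.80, Velland, 1,970 units, ¥414,369.80):
Base rate for 9186.78.80 is 18% + ¥0.97/unit.
Origin Velland qualifies under the Drenova–Velland agreement and 9186.78.80 is covered: preferential rate 15.5% applies instead.
The additional-duty order on 9186.78.80 targets Zormark, not Velland; it does not apply.
Duty = ¥414,369.80 × 15.5% = ¥64,227.32.
Line 2 (9225.46.17, Ravovia, 827 units, ¥21,187.74):
Base rate for 9225.46.17 is 11% + ¥2.36/unit.
Duty = ¥21,187.74 × 11% + 827 × ¥2.36 = ¥4,282.37.
Line 3 (4297.88.72, Zormark, 1,686 kg, ¥303,581.16):
Base rate for 4297.88.72 is 1.5%.
Additional duty on 4297.88.72 from Zormark: +69.1%. Applied ad valorem rate: 1.5% + 69.1% = 70.6%.
Duty = ¥303,581.16 × 70.6% = ¥214,328.30.
Total = ¥64,227.32 + ¥4,282.37 + ¥214,328.30 = ¥282,837.99.

¥282,837.99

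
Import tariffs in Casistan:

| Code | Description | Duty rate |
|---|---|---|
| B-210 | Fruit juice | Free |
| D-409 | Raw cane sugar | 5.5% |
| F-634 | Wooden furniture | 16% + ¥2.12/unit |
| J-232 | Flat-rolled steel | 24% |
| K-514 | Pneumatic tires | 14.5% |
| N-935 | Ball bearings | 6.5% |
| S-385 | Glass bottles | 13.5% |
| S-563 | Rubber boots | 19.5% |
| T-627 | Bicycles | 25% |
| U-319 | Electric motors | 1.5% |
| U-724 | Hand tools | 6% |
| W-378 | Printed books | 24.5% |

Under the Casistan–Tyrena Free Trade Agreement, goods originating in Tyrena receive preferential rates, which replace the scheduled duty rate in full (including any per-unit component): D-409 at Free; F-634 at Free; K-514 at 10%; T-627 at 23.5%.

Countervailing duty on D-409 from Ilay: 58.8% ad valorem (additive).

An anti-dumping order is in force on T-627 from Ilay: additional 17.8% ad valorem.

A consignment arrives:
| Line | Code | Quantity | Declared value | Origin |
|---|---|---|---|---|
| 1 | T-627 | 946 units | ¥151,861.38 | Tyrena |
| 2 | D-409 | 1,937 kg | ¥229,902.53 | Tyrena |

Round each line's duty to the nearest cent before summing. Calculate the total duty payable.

¥35,687.42

Line 1 (T-627, Tyrena, 946 units, ¥151,861.38):
Base rate for T-627 is 25%.
Origin Tyrena qualifies under the Casistan–Tyrena agreement and T-627 is covered: preferential rate 23.5% applies instead.
The additional-duty order on T-627 targets Ilay, not Tyrena; it does not apply.
Duty = ¥151,861.38 × 23.5% = ¥35,687.42.
Line 2 (D-409, Tyrena, 1,937 kg, ¥229,902.53):
Base rate for D-409 is 5.5%.
Origin Tyrena qualifies under the Casistan–Tyrena agreement and D-409 is covered: preferential rate Free applies instead.
The additional-duty order on D-409 targets Ilay, not Tyrena; it does not apply.
Duty = ¥229,902.53 × 0% = ¥0.00.
Total = ¥35,687.42 + ¥0.00 = ¥35,687.42.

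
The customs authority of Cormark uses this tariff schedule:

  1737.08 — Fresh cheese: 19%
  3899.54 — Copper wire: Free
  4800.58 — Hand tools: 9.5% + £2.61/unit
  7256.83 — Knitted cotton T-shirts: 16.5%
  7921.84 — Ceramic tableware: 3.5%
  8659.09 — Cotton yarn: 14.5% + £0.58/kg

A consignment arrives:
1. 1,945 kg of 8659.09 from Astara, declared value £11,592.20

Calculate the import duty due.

£2,808.97

Line 1 (8659.09, Astara, 1,945 kg, £11,592.20):
Base rate for 8659.09 is 14.5% + £0.58/kg.
Duty = £11,592.20 × 14.5% + 1,945 × £0.58 = £2,808.97.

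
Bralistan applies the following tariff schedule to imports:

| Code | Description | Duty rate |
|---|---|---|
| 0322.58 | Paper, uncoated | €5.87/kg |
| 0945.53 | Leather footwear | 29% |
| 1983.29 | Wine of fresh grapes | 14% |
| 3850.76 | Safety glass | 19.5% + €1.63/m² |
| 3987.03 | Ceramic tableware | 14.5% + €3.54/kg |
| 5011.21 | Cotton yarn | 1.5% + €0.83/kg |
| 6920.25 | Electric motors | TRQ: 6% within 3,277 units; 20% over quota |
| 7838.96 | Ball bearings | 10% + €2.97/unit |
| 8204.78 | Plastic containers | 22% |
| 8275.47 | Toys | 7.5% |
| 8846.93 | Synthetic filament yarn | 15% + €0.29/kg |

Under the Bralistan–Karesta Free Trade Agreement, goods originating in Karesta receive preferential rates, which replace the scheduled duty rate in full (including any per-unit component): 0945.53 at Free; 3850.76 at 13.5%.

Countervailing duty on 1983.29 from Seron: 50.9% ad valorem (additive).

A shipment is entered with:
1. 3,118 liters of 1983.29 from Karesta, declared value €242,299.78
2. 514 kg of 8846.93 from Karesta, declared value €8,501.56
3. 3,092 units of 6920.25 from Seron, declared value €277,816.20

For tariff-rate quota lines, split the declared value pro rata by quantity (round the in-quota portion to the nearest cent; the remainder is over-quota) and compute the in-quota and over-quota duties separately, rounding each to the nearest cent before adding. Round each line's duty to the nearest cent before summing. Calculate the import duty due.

€52,015.23

Line 1 (1983.29, Karesta, 3,118 liters, €242,299.78):
Base rate for 1983.29 is 14%.
Origin Karesta is the FTA partner but 1983.29 is not on the preference list; base rate stands.
The additional-duty order on 1983.29 targets Seron, not Karesta; it does not apply.
Duty = €242,299.78 × 14% = €33,921.97.
Line 2 (8846.93, Karesta, 514 kg, €8,501.56):
Base rate for 8846.93 is 15% + €0.29/kg.
Origin Karesta is the FTA partner but 8846.93 is not on the preference list; base rate stands.
Duty = €8,501.56 × 15% + 514 × €0.29 = €1,424.29.
Line 3 (6920.25, Seron, 3,092 units, €277,816.20):
Code 6920.25 is under a tariff-rate quota (threshold 3,277 units). Quantity 3,092 units is within the quota, so the in-quota rate 6% applies to the full value.
Duty = €277,816.20 × 6% = €16,668.97.
Total = €33,921.97 + €1,424.29 + €16,668.97 = €52,015.23.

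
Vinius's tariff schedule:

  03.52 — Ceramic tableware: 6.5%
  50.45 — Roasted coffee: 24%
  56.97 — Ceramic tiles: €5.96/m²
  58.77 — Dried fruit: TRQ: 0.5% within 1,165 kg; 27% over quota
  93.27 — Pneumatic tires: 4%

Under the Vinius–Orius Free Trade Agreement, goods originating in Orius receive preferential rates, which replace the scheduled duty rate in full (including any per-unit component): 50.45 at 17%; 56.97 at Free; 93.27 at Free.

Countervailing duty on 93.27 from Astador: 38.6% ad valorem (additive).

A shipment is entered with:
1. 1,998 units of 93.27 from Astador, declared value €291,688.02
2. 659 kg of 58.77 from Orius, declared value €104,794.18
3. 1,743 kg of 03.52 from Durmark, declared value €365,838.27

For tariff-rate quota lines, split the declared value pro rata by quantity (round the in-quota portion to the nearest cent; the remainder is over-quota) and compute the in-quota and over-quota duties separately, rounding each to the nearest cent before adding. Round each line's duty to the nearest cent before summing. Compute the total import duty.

€148,562.56

Line 1 (93.27, Astador, 1,998 units, €291,688.02):
Base rate for 93.27 is 4%.
93.27 has an FTA preferential rate, but origin Astador is not Orius; base rate stands.
Additional duty on 93.27 from Astador: +38.6%. Applied ad valorem rate: 4% + 38.6% = 42.6%.
Duty = €291,688.02 × 42.6% = €124,259.10.
Line 2 (58.77, Orius, 659 kg, €104,794.18):
Code 58.77 is under a tariff-rate quota (threshold 1,165 kg). Quantity 659 kg is within the quota, so the in-quota rate 0.5% applies to the full value.
Duty = €104,794.18 × 0.5% = €523.97.
Line 3 (03.52, Durmark, 1,743 kg, €365,838.27):
Base rate for 03.52 is 6.5%.
Duty = €365,838.27 × 6.5% = €23,779.49.
Total = €124,259.10 + €523.97 + €23,779.49 = €148,562.56.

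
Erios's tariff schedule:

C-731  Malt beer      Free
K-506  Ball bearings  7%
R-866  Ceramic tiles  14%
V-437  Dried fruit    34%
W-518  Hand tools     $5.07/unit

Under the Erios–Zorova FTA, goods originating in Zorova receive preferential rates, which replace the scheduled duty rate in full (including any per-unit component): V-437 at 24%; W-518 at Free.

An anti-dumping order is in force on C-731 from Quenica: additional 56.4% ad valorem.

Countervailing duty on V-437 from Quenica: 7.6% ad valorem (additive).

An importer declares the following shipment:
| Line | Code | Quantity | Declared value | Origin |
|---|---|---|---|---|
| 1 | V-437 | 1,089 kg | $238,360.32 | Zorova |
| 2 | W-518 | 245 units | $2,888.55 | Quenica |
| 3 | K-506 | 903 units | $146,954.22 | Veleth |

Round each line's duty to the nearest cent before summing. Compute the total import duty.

Line 1 (V-437, Zorova, 1,089 kg, $238,360.32):
Base rate for V-437 is 34%.
Origin Zorova qualifies under the Erios–Zorova agreement and V-437 is covered: preferential rate 24% applies instead.
The additional-duty order on V-437 targets Quenica, not Zorova; it does not apply.
Duty = $238,360.32 × 24% = $57,206.48.
Line 2 (W-518, Quenica, 245 units, $2,888.55):
Base rate for W-518 is $5.07/unit.
W-518 has an FTA preferential rate, but origin Quenica is not Zorova; base rate stands.
Duty = 245 × $5.07 = $1,242.15.
Line 3 (K-506, Veleth, 903 units, $146,954.22):
Base rate for K-506 is 7%.
Duty = $146,954.22 × 7% = $10,286.80.
Total = $57,206.48 + $1,242.15 + $10,286.80 = $68,735.43.

$68,735.43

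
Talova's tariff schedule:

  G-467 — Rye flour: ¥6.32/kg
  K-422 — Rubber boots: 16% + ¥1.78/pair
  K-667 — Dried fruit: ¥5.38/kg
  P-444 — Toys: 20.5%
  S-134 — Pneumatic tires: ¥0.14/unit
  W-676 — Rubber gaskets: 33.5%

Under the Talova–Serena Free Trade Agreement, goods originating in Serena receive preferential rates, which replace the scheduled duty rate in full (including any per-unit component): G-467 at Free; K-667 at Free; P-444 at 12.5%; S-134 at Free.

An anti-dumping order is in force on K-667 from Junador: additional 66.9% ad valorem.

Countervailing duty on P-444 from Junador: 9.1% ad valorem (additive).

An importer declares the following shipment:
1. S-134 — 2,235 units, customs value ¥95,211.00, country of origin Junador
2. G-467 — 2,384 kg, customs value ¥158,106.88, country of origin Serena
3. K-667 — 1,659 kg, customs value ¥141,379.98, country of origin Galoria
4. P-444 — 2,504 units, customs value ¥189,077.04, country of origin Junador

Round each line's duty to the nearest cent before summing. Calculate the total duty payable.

Line 1 (S-134, Junador, 2,235 units, ¥95,211.00):
Base rate for S-134 is ¥0.14/unit.
S-134 has an FTA preferential rate, but origin Junador is not Serena; base rate stands.
Duty = 2,235 × ¥0.14 = ¥312.90.
Line 2 (G-467, Serena, 2,384 kg, ¥158,106.88):
Base rate for G-467 is ¥6.32/kg.
Origin Serena qualifies under the Talova–Serena agreement and G-467 is covered: preferential rate Free applies instead.
Duty = ¥158,106.88 × 0% = ¥0.00.
Line 3 (K-667, Galoria, 1,659 kg, ¥141,379.98):
Base rate for K-667 is ¥5.38/kg.
K-667 has an FTA preferential rate, but origin Galoria is not Serena; base rate stands.
The additional-duty order on K-667 targets Junador, not Galoria; it does not apply.
Duty = 1,659 × ¥5.38 = ¥8,925.42.
Line 4 (P-444, Junador, 2,504 units, ¥189,077.04):
Base rate for P-444 is 20.5%.
P-444 has an FTA preferential rate, but origin Junador is not Serena; base rate stands.
Additional duty on P-444 from Junador: +9.1%. Applied ad valorem rate: 20.5% + 9.1% = 29.6%.
Duty = ¥189,077.04 × 29.6% = ¥55,966.80.
Total = ¥312.90 + ¥0.00 + ¥8,925.42 + ¥55,966.80 = ¥65,205.12.

¥65,205.12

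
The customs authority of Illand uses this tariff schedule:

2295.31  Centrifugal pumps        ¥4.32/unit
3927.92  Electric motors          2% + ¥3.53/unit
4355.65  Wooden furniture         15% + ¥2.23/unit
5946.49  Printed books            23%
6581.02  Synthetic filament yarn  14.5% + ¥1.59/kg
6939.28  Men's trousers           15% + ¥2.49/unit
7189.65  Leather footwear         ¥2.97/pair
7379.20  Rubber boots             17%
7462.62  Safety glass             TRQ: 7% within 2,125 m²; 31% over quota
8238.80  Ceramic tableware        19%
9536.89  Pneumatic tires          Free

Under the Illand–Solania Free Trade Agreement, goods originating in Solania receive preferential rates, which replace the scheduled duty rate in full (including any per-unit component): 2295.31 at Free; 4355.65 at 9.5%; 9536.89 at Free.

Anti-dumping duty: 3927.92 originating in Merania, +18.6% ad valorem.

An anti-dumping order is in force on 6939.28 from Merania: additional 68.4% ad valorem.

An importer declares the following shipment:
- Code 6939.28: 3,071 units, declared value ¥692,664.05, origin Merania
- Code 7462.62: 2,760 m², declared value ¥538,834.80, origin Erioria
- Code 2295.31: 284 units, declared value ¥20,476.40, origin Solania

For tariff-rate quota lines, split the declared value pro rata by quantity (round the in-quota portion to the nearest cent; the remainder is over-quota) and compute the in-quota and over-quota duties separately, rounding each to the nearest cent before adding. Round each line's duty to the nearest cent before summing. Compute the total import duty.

¥652,800.10

Line 1 (6939.28, Merania, 3,071 units, ¥692,664.05):
Base rate for 6939.28 is 15% + ¥2.49/unit.
Additional duty on 6939.28 from Merania: +68.4%. Applied ad valorem rate: 15% + 68.4% = 83.4%.
Duty = ¥692,664.05 × 83.4% + 3,071 × ¥2.49 = ¥585,328.61.
Line 2 (7462.62, Erioria, 2,760 m², ¥538,834.80):
Code 7462.62 is under a tariff-rate quota (threshold 2,125 m²). In-quota: 2,125 m² at 7%; over-quota: 635 m² at 31%.
Pro-rata value split: in-quota = ¥538,834.80 × 2,125/2,760 = ¥414,863.75; over-quota = ¥538,834.80 − ¥414,863.75 = ¥123,971.05.
In-quota duty = ¥414,863.75 × 7% = ¥29,040.46. Over-quota duty = ¥123,971.05 × 31% = ¥38,431.03.
Line duty = ¥29,040.46 + ¥38,431.03 = ¥67,471.49.
Line 3 (2295.31, Solania, 284 units, ¥20,476.40):
Base rate for 2295.31 is ¥4.32/unit.
Origin Solania qualifies under the Illand–Solania agreement and 2295.31 is covered: preferential rate Free applies instead.
Duty = ¥20,476.40 × 0% = ¥0.00.
Total = ¥585,328.61 + ¥67,471.49 + ¥0.00 = ¥652,800.10.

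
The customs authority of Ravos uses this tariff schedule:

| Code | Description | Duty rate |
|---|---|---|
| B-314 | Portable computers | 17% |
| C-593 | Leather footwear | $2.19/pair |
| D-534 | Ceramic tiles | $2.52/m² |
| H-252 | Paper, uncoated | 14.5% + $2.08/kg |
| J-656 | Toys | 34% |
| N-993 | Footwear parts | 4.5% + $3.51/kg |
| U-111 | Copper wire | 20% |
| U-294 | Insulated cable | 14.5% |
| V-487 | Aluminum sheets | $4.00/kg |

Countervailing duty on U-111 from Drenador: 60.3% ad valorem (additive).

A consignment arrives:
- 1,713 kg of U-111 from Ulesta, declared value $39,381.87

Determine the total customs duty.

$7,876.37

Line 1 (U-111, Ulesta, 1,713 kg, $39,381.87):
Base rate for U-111 is 20%.
The additional-duty order on U-111 targets Drenador, not Ulesta; it does not apply.
Duty = $39,381.87 × 20% = $7,876.37.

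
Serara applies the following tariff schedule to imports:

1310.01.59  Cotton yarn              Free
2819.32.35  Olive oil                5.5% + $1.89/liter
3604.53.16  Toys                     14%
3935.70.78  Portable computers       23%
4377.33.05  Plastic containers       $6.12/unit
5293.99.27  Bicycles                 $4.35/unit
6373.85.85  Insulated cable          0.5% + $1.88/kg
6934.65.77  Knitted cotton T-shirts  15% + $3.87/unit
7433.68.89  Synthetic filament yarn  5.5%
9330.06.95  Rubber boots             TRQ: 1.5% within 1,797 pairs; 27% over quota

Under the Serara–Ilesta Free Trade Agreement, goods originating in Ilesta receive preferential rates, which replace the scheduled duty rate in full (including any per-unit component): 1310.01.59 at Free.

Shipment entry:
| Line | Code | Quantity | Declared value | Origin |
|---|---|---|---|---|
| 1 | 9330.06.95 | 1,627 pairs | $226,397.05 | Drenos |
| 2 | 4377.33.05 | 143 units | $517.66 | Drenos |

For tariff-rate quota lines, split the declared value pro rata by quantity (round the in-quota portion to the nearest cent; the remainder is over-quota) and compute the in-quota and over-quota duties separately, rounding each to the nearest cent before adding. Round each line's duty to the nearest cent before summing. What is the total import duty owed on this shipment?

Line 1 (9330.06.95, Drenos, 1,627 pairs, $226,397.05):
Code 9330.06.95 is under a tariff-rate quota (threshold 1,797 pairs). Quantity 1,627 pairs is within the quota, so the in-quota rate 1.5% applies to the full value.
Duty = $226,397.05 × 1.5% = $3,395.96.
Line 2 (4377.33.05, Drenos, 143 units, $517.66):
Base rate for 4377.33.05 is $6.12/unit.
Duty = 143 × $6.12 = $875.16.
Total = $3,395.96 + $875.16 = $4,271.12.

$4,271.12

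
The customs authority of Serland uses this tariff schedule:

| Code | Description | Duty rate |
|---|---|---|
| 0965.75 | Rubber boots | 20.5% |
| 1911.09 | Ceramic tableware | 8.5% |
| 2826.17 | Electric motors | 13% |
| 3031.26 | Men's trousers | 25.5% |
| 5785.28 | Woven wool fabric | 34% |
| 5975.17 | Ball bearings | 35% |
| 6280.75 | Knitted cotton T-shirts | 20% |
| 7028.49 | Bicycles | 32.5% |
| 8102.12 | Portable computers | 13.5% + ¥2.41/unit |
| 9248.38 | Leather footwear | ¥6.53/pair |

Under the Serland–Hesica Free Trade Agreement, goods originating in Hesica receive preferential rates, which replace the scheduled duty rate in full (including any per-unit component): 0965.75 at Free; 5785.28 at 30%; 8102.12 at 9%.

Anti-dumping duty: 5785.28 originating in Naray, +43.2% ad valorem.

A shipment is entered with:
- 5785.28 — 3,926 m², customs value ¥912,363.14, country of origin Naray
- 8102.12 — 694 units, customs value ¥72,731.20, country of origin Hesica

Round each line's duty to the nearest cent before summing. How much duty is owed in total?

Line 1 (5785.28, Naray, 3,926 m², ¥912,363.14):
Base rate for 5785.28 is 34%.
5785.28 has an FTA preferential rate, but origin Naray is not Hesica; base rate stands.
Additional duty on 5785.28 from Naray: +43.2%. Applied ad valorem rate: 34% + 43.2% = 77.2%.
Duty = ¥912,363.14 × 77.2% = ¥704,344.34.
Line 2 (8102.12, Hesica, 694 units, ¥72,731.20):
Base rate for 8102.12 is 13.5% + ¥2.41/unit.
Origin Hesica qualifies under the Serland–Hesica agreement and 8102.12 is covered: preferential rate 9% applies instead.
Duty = ¥72,731.20 × 9% = ¥6,545.81.
Total = ¥704,344.34 + ¥6,545.81 = ¥710,890.15.

¥710,890.15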